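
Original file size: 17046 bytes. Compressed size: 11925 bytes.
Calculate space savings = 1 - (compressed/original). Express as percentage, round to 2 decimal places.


ratio = compressed/original = 11925/17046 = 0.699578
savings = 1 - ratio = 1 - 0.699578 = 0.300422
as a percentage: 0.300422 * 100 = 30.04%

Space savings = 1 - 11925/17046 = 30.04%


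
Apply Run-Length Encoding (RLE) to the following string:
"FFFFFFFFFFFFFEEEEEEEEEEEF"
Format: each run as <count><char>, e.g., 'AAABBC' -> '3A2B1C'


Scanning runs left to right:
  i=0: run of 'F' x 13 -> '13F'
  i=13: run of 'E' x 11 -> '11E'
  i=24: run of 'F' x 1 -> '1F'

RLE = 13F11E1F


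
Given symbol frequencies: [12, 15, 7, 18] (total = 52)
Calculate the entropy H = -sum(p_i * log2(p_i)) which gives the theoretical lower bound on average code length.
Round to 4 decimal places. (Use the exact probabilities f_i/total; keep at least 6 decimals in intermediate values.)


Per-symbol terms -p_i * log2(p_i) with p_i = f_i/52:
  p = 12/52 = 0.230769: log2(p) = -2.115477, -p*log2(p) = 0.488187
  p = 15/52 = 0.288462: log2(p) = -1.793549, -p*log2(p) = 0.517370
  p = 7/52 = 0.134615: log2(p) = -2.893085, -p*log2(p) = 0.389454
  p = 18/52 = 0.346154: log2(p) = -1.530515, -p*log2(p) = 0.529794
H = 0.488187 + 0.517370 + 0.389454 + 0.529794 = 1.924805

H = 1.9248 bits/symbol


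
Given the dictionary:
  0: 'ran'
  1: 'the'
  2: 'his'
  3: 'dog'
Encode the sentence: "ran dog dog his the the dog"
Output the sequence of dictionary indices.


Look up each word in the dictionary:
  'ran' -> 0
  'dog' -> 3
  'dog' -> 3
  'his' -> 2
  'the' -> 1
  'the' -> 1
  'dog' -> 3

Encoded: [0, 3, 3, 2, 1, 1, 3]


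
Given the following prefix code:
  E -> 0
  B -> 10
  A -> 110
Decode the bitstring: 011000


Decoding step by step:
Bits 0 -> E
Bits 110 -> A
Bits 0 -> E
Bits 0 -> E


Decoded message: EAEE


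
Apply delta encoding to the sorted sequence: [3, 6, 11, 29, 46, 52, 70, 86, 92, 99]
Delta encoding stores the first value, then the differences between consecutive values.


First value: 3
Deltas:
  6 - 3 = 3
  11 - 6 = 5
  29 - 11 = 18
  46 - 29 = 17
  52 - 46 = 6
  70 - 52 = 18
  86 - 70 = 16
  92 - 86 = 6
  99 - 92 = 7


Delta encoded: [3, 3, 5, 18, 17, 6, 18, 16, 6, 7]


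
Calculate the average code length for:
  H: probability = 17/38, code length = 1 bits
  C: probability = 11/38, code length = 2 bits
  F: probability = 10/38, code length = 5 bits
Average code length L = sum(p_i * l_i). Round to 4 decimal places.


Weighted contributions p_i * l_i:
  H: (17/38) * 1 = 17/38
  C: (11/38) * 2 = 22/38
  F: (10/38) * 5 = 50/38
Sum = (17 + 22 + 50)/38 = 89/38

L = 89/38 = 2.3421 bits/symbol


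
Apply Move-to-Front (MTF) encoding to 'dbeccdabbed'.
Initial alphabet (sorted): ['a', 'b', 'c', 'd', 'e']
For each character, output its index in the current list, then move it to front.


MTF encoding:
'd': index 3 in ['a', 'b', 'c', 'd', 'e'] -> ['d', 'a', 'b', 'c', 'e']
'b': index 2 in ['d', 'a', 'b', 'c', 'e'] -> ['b', 'd', 'a', 'c', 'e']
'e': index 4 in ['b', 'd', 'a', 'c', 'e'] -> ['e', 'b', 'd', 'a', 'c']
'c': index 4 in ['e', 'b', 'd', 'a', 'c'] -> ['c', 'e', 'b', 'd', 'a']
'c': index 0 in ['c', 'e', 'b', 'd', 'a'] -> ['c', 'e', 'b', 'd', 'a']
'd': index 3 in ['c', 'e', 'b', 'd', 'a'] -> ['d', 'c', 'e', 'b', 'a']
'a': index 4 in ['d', 'c', 'e', 'b', 'a'] -> ['a', 'd', 'c', 'e', 'b']
'b': index 4 in ['a', 'd', 'c', 'e', 'b'] -> ['b', 'a', 'd', 'c', 'e']
'b': index 0 in ['b', 'a', 'd', 'c', 'e'] -> ['b', 'a', 'd', 'c', 'e']
'e': index 4 in ['b', 'a', 'd', 'c', 'e'] -> ['e', 'b', 'a', 'd', 'c']
'd': index 3 in ['e', 'b', 'a', 'd', 'c'] -> ['d', 'e', 'b', 'a', 'c']


Output: [3, 2, 4, 4, 0, 3, 4, 4, 0, 4, 3]


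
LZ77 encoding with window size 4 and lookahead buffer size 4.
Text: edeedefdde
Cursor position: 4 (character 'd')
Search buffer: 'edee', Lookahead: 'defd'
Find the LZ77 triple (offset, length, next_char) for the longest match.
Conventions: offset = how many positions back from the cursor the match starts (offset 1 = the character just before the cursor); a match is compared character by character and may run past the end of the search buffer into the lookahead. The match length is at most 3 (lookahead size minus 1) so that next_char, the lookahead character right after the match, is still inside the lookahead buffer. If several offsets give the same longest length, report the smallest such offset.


Try each offset into the search buffer:
  offset=1 (pos 3, char 'e'): match length 0
  offset=2 (pos 2, char 'e'): match length 0
  offset=3 (pos 1, char 'd'): match length 2
  offset=4 (pos 0, char 'e'): match length 0
Longest match has length 2 at offset 3.
next_char = character at position 4 + 2 = 6 -> 'f'

Best match: offset=3, length=2 (matching 'de' starting at position 1)
LZ77 triple: (3, 2, 'f')


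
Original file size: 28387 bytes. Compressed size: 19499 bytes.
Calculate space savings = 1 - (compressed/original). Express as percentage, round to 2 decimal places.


ratio = compressed/original = 19499/28387 = 0.686899
savings = 1 - ratio = 1 - 0.686899 = 0.313101
as a percentage: 0.313101 * 100 = 31.31%

Space savings = 1 - 19499/28387 = 31.31%


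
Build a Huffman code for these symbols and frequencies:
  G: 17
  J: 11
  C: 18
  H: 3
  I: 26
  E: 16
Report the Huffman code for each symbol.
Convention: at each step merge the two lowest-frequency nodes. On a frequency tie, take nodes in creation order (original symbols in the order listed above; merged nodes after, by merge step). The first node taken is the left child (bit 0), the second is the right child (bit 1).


Huffman tree construction:
Step 1: Merge H(3) + J(11) = 14
Step 2: Merge (H+J)(14) + E(16) = 30
Step 3: Merge G(17) + C(18) = 35
Step 4: Merge I(26) + ((H+J)+E)(30) = 56
Step 5: Merge (G+C)(35) + (I+((H+J)+E))(56) = 91
Read each symbol's code off the tree from the root (left child = 0, right child = 1).

Codes:
  G: 00 (length 2)
  J: 1101 (length 4)
  C: 01 (length 2)
  H: 1100 (length 4)
  I: 10 (length 2)
  E: 111 (length 3)
Average code length: 226/91 = 2.4835 bits/symbol


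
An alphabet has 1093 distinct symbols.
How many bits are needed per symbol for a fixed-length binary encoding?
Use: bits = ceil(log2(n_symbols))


log2(1093) = 10.0941
Bracket: 2^10 = 1024 < 1093 <= 2^11 = 2048
So ceil(log2(1093)) = 11

bits = ceil(log2(1093)) = ceil(10.0941) = 11 bits


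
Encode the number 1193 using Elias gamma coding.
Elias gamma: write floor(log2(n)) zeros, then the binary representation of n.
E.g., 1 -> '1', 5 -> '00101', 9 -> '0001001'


num_bits = floor(log2(1193)) + 1 = 11
leading_zeros = num_bits - 1 = 10
binary(1193) = 10010101001

Elias gamma(1193) = '0000000000' + '10010101001' = 000000000010010101001 (21 bits)


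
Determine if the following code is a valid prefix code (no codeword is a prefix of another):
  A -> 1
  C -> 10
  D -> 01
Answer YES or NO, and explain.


Checking each pair (does one codeword prefix another?):
  A='1' vs C='10': prefix -- VIOLATION

NO -- this is NOT a valid prefix code. A (1) is a prefix of C (10).


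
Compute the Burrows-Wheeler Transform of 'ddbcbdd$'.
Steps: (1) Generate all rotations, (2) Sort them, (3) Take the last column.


Rotations (sorted):
  0: $ddbcbdd -> last char: d
  1: bcbdd$dd -> last char: d
  2: bdd$ddbc -> last char: c
  3: cbdd$ddb -> last char: b
  4: d$ddbcbd -> last char: d
  5: dbcbdd$d -> last char: d
  6: dd$ddbcb -> last char: b
  7: ddbcbdd$ -> last char: $


BWT = ddcbddb$


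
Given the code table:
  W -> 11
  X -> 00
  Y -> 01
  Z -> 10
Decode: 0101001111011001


Decoding:
01 -> Y
01 -> Y
00 -> X
11 -> W
11 -> W
01 -> Y
10 -> Z
01 -> Y


Result: YYXWWYZY


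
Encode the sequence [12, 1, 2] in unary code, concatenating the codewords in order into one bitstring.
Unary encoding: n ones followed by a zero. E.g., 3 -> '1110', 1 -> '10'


Encode each number as n ones followed by a terminating 0:
  12 -> 1111111111110 (13 bits)
  1 -> 10 (2 bits)
  2 -> 110 (3 bits)
Total length = 13 + 2 + 3 = 18 bits.

Unary([12, 1, 2]) = 111111111111010110 (18 bits)


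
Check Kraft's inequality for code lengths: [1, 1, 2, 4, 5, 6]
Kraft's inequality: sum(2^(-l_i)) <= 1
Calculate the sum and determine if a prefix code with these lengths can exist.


Sum = 2^(-1) + 2^(-1) + 2^(-2) + 2^(-4) + 2^(-5) + 2^(-6)
    = 0.5 + 0.5 + 0.25 + 0.0625 + 0.03125 + 0.015625
    = 87/64 = 1.359375
Since 1.359375 > 1, Kraft's inequality is NOT satisfied.
A prefix code with these lengths CANNOT exist.

Kraft sum = 1.359375. Not satisfied.


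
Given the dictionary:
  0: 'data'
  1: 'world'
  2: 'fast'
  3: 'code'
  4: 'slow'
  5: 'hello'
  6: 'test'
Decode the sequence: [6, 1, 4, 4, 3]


Look up each index in the dictionary:
  6 -> 'test'
  1 -> 'world'
  4 -> 'slow'
  4 -> 'slow'
  3 -> 'code'

Decoded: "test world slow slow code"


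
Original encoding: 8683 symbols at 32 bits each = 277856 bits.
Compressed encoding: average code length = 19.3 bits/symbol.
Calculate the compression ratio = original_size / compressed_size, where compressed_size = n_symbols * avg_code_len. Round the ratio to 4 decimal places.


original_size = n_symbols * orig_bits = 8683 * 32 = 277856 bits
compressed_size = n_symbols * avg_code_len = 8683 * 19.3 = 167581.9 bits
ratio = original_size / compressed_size = 277856 / 167581.9 = 1.658

Compression ratio = 1.658


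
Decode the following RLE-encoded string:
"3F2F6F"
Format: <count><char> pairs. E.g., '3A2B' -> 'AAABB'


Expanding each <count><char> pair:
  3F -> 'FFF'
  2F -> 'FF'
  6F -> 'FFFFFF'

Decoded = FFFFFFFFFFF


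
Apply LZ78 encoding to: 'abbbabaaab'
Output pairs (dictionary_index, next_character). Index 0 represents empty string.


LZ78 encoding steps:
Dictionary: {0: ''}
Step 1: w='' (idx 0), next='a' -> output (0, 'a'), add 'a' as idx 1
Step 2: w='' (idx 0), next='b' -> output (0, 'b'), add 'b' as idx 2
Step 3: w='b' (idx 2), next='b' -> output (2, 'b'), add 'bb' as idx 3
Step 4: w='a' (idx 1), next='b' -> output (1, 'b'), add 'ab' as idx 4
Step 5: w='a' (idx 1), next='a' -> output (1, 'a'), add 'aa' as idx 5
Step 6: w='ab' (idx 4), end of input -> output (4, '')


Encoded: [(0, 'a'), (0, 'b'), (2, 'b'), (1, 'b'), (1, 'a'), (4, '')]


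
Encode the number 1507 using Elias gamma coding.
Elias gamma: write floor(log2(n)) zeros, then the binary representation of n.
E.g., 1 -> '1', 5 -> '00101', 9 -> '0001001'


num_bits = floor(log2(1507)) + 1 = 11
leading_zeros = num_bits - 1 = 10
binary(1507) = 10111100011

Elias gamma(1507) = '0000000000' + '10111100011' = 000000000010111100011 (21 bits)


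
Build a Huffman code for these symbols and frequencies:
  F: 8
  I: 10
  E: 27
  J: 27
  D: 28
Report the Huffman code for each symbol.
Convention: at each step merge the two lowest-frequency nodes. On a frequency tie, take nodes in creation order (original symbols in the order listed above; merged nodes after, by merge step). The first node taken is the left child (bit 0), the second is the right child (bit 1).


Huffman tree construction:
Step 1: Merge F(8) + I(10) = 18
Step 2: Merge (F+I)(18) + E(27) = 45
Step 3: Merge J(27) + D(28) = 55
Step 4: Merge ((F+I)+E)(45) + (J+D)(55) = 100
Read each symbol's code off the tree from the root (left child = 0, right child = 1).

Codes:
  F: 000 (length 3)
  I: 001 (length 3)
  E: 01 (length 2)
  J: 10 (length 2)
  D: 11 (length 2)
Average code length: 218/100 = 2.1800 bits/symbol


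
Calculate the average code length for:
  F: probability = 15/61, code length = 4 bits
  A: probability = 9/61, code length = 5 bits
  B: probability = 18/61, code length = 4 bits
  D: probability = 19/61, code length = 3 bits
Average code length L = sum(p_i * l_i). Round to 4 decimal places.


Weighted contributions p_i * l_i:
  F: (15/61) * 4 = 60/61
  A: (9/61) * 5 = 45/61
  B: (18/61) * 4 = 72/61
  D: (19/61) * 3 = 57/61
Sum = (60 + 45 + 72 + 57)/61 = 234/61

L = 234/61 = 3.8361 bits/symbol


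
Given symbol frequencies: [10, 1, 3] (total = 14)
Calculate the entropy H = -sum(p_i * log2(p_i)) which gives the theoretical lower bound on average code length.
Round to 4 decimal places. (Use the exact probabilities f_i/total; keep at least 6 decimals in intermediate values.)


Per-symbol terms -p_i * log2(p_i) with p_i = f_i/14:
  p = 10/14 = 0.714286: log2(p) = -0.485427, -p*log2(p) = 0.346733
  p = 1/14 = 0.071429: log2(p) = -3.807355, -p*log2(p) = 0.271954
  p = 3/14 = 0.214286: log2(p) = -2.222392, -p*log2(p) = 0.476227
H = 0.346733 + 0.271954 + 0.476227 = 1.094914

H = 1.0949 bits/symbol


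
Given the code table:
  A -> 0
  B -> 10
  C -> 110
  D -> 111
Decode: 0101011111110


Decoding:
0 -> A
10 -> B
10 -> B
111 -> D
111 -> D
10 -> B


Result: ABBDDB


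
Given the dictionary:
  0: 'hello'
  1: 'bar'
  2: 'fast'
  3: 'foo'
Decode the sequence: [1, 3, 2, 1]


Look up each index in the dictionary:
  1 -> 'bar'
  3 -> 'foo'
  2 -> 'fast'
  1 -> 'bar'

Decoded: "bar foo fast bar"


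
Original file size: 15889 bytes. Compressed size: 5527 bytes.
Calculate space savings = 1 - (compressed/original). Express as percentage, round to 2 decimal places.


ratio = compressed/original = 5527/15889 = 0.347851
savings = 1 - ratio = 1 - 0.347851 = 0.652149
as a percentage: 0.652149 * 100 = 65.21%

Space savings = 1 - 5527/15889 = 65.21%


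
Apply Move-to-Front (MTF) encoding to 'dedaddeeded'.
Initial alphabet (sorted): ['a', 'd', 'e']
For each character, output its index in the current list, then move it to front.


MTF encoding:
'd': index 1 in ['a', 'd', 'e'] -> ['d', 'a', 'e']
'e': index 2 in ['d', 'a', 'e'] -> ['e', 'd', 'a']
'd': index 1 in ['e', 'd', 'a'] -> ['d', 'e', 'a']
'a': index 2 in ['d', 'e', 'a'] -> ['a', 'd', 'e']
'd': index 1 in ['a', 'd', 'e'] -> ['d', 'a', 'e']
'd': index 0 in ['d', 'a', 'e'] -> ['d', 'a', 'e']
'e': index 2 in ['d', 'a', 'e'] -> ['e', 'd', 'a']
'e': index 0 in ['e', 'd', 'a'] -> ['e', 'd', 'a']
'd': index 1 in ['e', 'd', 'a'] -> ['d', 'e', 'a']
'e': index 1 in ['d', 'e', 'a'] -> ['e', 'd', 'a']
'd': index 1 in ['e', 'd', 'a'] -> ['d', 'e', 'a']


Output: [1, 2, 1, 2, 1, 0, 2, 0, 1, 1, 1]


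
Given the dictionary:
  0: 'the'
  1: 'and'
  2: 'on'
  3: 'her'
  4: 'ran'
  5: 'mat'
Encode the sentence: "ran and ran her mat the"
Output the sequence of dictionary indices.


Look up each word in the dictionary:
  'ran' -> 4
  'and' -> 1
  'ran' -> 4
  'her' -> 3
  'mat' -> 5
  'the' -> 0

Encoded: [4, 1, 4, 3, 5, 0]


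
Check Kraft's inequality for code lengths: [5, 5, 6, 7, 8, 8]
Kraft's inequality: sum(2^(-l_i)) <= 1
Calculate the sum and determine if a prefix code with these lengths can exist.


Sum = 2^(-5) + 2^(-5) + 2^(-6) + 2^(-7) + 2^(-8) + 2^(-8)
    = 0.03125 + 0.03125 + 0.015625 + 0.0078125 + 0.00390625 + 0.00390625
    = 24/256 = 0.09375
Since 0.09375 <= 1, Kraft's inequality IS satisfied.
A prefix code with these lengths CAN exist.

Kraft sum = 0.09375. Satisfied.


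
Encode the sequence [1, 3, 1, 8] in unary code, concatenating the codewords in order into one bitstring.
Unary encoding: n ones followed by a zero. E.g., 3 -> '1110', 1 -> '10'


Encode each number as n ones followed by a terminating 0:
  1 -> 10 (2 bits)
  3 -> 1110 (4 bits)
  1 -> 10 (2 bits)
  8 -> 111111110 (9 bits)
Total length = 2 + 4 + 2 + 9 = 17 bits.

Unary([1, 3, 1, 8]) = 10111010111111110 (17 bits)


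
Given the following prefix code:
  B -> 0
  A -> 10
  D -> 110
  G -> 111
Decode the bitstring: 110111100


Decoding step by step:
Bits 110 -> D
Bits 111 -> G
Bits 10 -> A
Bits 0 -> B


Decoded message: DGAB


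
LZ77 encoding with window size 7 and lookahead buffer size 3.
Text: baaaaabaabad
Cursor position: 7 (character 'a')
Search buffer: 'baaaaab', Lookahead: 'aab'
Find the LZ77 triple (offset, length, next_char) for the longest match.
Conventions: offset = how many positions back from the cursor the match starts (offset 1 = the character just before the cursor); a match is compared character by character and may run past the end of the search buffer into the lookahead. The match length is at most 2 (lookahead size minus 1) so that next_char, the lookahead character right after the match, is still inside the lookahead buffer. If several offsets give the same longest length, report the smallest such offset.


Try each offset into the search buffer:
  offset=1 (pos 6, char 'b'): match length 0
  offset=2 (pos 5, char 'a'): match length 1
  offset=3 (pos 4, char 'a'): match length 2
  offset=4 (pos 3, char 'a'): match length 2
  offset=5 (pos 2, char 'a'): match length 2
  offset=6 (pos 1, char 'a'): match length 2
  offset=7 (pos 0, char 'b'): match length 0
Longest match has length 2, found at offsets 3, 4, 5, 6; take the smallest, offset 3.
next_char = character at position 7 + 2 = 9 -> 'b'

Best match: offset=3, length=2 (matching 'aa' starting at position 4)
LZ77 triple: (3, 2, 'b')


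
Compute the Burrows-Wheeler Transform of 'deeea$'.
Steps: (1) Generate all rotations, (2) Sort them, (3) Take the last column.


Rotations (sorted):
  0: $deeea -> last char: a
  1: a$deee -> last char: e
  2: deeea$ -> last char: $
  3: ea$dee -> last char: e
  4: eea$de -> last char: e
  5: eeea$d -> last char: d


BWT = ae$eed


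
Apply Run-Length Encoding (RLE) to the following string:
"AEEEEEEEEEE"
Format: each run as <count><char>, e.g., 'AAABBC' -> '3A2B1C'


Scanning runs left to right:
  i=0: run of 'A' x 1 -> '1A'
  i=1: run of 'E' x 10 -> '10E'

RLE = 1A10E


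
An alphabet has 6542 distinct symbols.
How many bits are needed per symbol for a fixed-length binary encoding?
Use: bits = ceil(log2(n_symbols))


log2(6542) = 12.6755
Bracket: 2^12 = 4096 < 6542 <= 2^13 = 8192
So ceil(log2(6542)) = 13

bits = ceil(log2(6542)) = ceil(12.6755) = 13 bits


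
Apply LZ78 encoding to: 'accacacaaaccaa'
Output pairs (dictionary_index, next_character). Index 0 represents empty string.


LZ78 encoding steps:
Dictionary: {0: ''}
Step 1: w='' (idx 0), next='a' -> output (0, 'a'), add 'a' as idx 1
Step 2: w='' (idx 0), next='c' -> output (0, 'c'), add 'c' as idx 2
Step 3: w='c' (idx 2), next='a' -> output (2, 'a'), add 'ca' as idx 3
Step 4: w='ca' (idx 3), next='c' -> output (3, 'c'), add 'cac' as idx 4
Step 5: w='a' (idx 1), next='a' -> output (1, 'a'), add 'aa' as idx 5
Step 6: w='a' (idx 1), next='c' -> output (1, 'c'), add 'ac' as idx 6
Step 7: w='ca' (idx 3), next='a' -> output (3, 'a'), add 'caa' as idx 7


Encoded: [(0, 'a'), (0, 'c'), (2, 'a'), (3, 'c'), (1, 'a'), (1, 'c'), (3, 'a')]


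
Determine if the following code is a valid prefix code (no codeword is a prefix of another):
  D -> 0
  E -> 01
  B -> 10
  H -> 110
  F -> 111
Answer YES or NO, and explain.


Checking each pair (does one codeword prefix another?):
  D='0' vs E='01': prefix -- VIOLATION

NO -- this is NOT a valid prefix code. D (0) is a prefix of E (01).


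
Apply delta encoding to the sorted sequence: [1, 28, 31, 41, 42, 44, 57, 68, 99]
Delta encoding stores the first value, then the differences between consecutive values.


First value: 1
Deltas:
  28 - 1 = 27
  31 - 28 = 3
  41 - 31 = 10
  42 - 41 = 1
  44 - 42 = 2
  57 - 44 = 13
  68 - 57 = 11
  99 - 68 = 31


Delta encoded: [1, 27, 3, 10, 1, 2, 13, 11, 31]


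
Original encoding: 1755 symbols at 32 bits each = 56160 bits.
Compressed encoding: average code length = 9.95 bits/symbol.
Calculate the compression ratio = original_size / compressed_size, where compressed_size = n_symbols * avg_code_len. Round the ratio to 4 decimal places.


original_size = n_symbols * orig_bits = 1755 * 32 = 56160 bits
compressed_size = n_symbols * avg_code_len = 1755 * 9.95 = 17462.25 bits
ratio = original_size / compressed_size = 56160 / 17462.25 = 3.2161

Compression ratio = 3.2161


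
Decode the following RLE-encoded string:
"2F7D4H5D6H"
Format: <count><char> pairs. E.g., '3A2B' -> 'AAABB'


Expanding each <count><char> pair:
  2F -> 'FF'
  7D -> 'DDDDDDD'
  4H -> 'HHHH'
  5D -> 'DDDDD'
  6H -> 'HHHHHH'

Decoded = FFDDDDDDDHHHHDDDDDHHHHHH


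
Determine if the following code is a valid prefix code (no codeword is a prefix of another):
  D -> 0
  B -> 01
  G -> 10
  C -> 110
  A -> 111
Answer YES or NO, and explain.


Checking each pair (does one codeword prefix another?):
  D='0' vs B='01': prefix -- VIOLATION

NO -- this is NOT a valid prefix code. D (0) is a prefix of B (01).


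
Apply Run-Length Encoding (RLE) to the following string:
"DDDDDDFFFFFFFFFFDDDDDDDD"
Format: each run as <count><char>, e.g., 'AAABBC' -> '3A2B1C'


Scanning runs left to right:
  i=0: run of 'D' x 6 -> '6D'
  i=6: run of 'F' x 10 -> '10F'
  i=16: run of 'D' x 8 -> '8D'

RLE = 6D10F8D


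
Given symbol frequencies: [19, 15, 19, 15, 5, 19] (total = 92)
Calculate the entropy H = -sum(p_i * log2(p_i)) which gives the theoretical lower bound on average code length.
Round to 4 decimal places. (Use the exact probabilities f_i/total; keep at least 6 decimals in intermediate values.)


Per-symbol terms -p_i * log2(p_i) with p_i = f_i/92:
  p = 19/92 = 0.206522: log2(p) = -2.275634, -p*log2(p) = 0.469968
  p = 15/92 = 0.163043: log2(p) = -2.616671, -p*log2(p) = 0.426631
  p = 19/92 = 0.206522: log2(p) = -2.275634, -p*log2(p) = 0.469968
  p = 15/92 = 0.163043: log2(p) = -2.616671, -p*log2(p) = 0.426631
  p = 5/92 = 0.054348: log2(p) = -4.201634, -p*log2(p) = 0.228350
  p = 19/92 = 0.206522: log2(p) = -2.275634, -p*log2(p) = 0.469968
H = 0.469968 + 0.426631 + 0.469968 + 0.426631 + 0.228350 + 0.469968 = 2.491516

H = 2.4915 bits/symbol


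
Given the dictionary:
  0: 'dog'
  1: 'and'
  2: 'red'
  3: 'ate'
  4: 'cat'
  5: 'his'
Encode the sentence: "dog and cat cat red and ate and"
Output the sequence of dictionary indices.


Look up each word in the dictionary:
  'dog' -> 0
  'and' -> 1
  'cat' -> 4
  'cat' -> 4
  'red' -> 2
  'and' -> 1
  'ate' -> 3
  'and' -> 1

Encoded: [0, 1, 4, 4, 2, 1, 3, 1]


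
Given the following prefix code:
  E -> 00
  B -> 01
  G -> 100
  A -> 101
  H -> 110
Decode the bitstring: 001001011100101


Decoding step by step:
Bits 00 -> E
Bits 100 -> G
Bits 101 -> A
Bits 110 -> H
Bits 01 -> B
Bits 01 -> B


Decoded message: EGAHBB


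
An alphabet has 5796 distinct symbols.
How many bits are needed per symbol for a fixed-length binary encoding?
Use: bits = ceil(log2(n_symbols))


log2(5796) = 12.5008
Bracket: 2^12 = 4096 < 5796 <= 2^13 = 8192
So ceil(log2(5796)) = 13

bits = ceil(log2(5796)) = ceil(12.5008) = 13 bits


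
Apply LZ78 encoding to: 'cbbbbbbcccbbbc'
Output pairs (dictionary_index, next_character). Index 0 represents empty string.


LZ78 encoding steps:
Dictionary: {0: ''}
Step 1: w='' (idx 0), next='c' -> output (0, 'c'), add 'c' as idx 1
Step 2: w='' (idx 0), next='b' -> output (0, 'b'), add 'b' as idx 2
Step 3: w='b' (idx 2), next='b' -> output (2, 'b'), add 'bb' as idx 3
Step 4: w='bb' (idx 3), next='b' -> output (3, 'b'), add 'bbb' as idx 4
Step 5: w='c' (idx 1), next='c' -> output (1, 'c'), add 'cc' as idx 5
Step 6: w='c' (idx 1), next='b' -> output (1, 'b'), add 'cb' as idx 6
Step 7: w='bb' (idx 3), next='c' -> output (3, 'c'), add 'bbc' as idx 7


Encoded: [(0, 'c'), (0, 'b'), (2, 'b'), (3, 'b'), (1, 'c'), (1, 'b'), (3, 'c')]


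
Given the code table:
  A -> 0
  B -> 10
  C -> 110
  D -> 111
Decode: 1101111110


Decoding:
110 -> C
111 -> D
111 -> D
0 -> A


Result: CDDA


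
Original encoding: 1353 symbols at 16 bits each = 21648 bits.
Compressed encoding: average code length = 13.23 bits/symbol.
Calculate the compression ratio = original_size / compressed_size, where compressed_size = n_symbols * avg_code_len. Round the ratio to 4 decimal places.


original_size = n_symbols * orig_bits = 1353 * 16 = 21648 bits
compressed_size = n_symbols * avg_code_len = 1353 * 13.23 = 17900.19 bits
ratio = original_size / compressed_size = 21648 / 17900.19 = 1.2094

Compression ratio = 1.2094


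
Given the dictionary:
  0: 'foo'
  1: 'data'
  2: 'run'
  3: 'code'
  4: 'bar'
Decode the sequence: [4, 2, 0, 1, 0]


Look up each index in the dictionary:
  4 -> 'bar'
  2 -> 'run'
  0 -> 'foo'
  1 -> 'data'
  0 -> 'foo'

Decoded: "bar run foo data foo"


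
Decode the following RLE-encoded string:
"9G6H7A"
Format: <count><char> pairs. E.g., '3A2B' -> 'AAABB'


Expanding each <count><char> pair:
  9G -> 'GGGGGGGGG'
  6H -> 'HHHHHH'
  7A -> 'AAAAAAA'

Decoded = GGGGGGGGGHHHHHHAAAAAAA


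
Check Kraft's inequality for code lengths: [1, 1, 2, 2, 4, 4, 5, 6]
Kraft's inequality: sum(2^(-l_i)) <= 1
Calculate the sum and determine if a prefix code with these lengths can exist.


Sum = 2^(-1) + 2^(-1) + 2^(-2) + 2^(-2) + 2^(-4) + 2^(-4) + 2^(-5) + 2^(-6)
    = 0.5 + 0.5 + 0.25 + 0.25 + 0.0625 + 0.0625 + 0.03125 + 0.015625
    = 107/64 = 1.671875
Since 1.671875 > 1, Kraft's inequality is NOT satisfied.
A prefix code with these lengths CANNOT exist.

Kraft sum = 1.671875. Not satisfied.


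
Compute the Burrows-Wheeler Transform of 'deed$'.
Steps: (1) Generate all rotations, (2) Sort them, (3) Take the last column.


Rotations (sorted):
  0: $deed -> last char: d
  1: d$dee -> last char: e
  2: deed$ -> last char: $
  3: ed$de -> last char: e
  4: eed$d -> last char: d


BWT = de$ed


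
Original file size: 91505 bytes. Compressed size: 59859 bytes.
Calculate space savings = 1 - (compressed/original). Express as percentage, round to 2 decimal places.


ratio = compressed/original = 59859/91505 = 0.654161
savings = 1 - ratio = 1 - 0.654161 = 0.345839
as a percentage: 0.345839 * 100 = 34.58%

Space savings = 1 - 59859/91505 = 34.58%


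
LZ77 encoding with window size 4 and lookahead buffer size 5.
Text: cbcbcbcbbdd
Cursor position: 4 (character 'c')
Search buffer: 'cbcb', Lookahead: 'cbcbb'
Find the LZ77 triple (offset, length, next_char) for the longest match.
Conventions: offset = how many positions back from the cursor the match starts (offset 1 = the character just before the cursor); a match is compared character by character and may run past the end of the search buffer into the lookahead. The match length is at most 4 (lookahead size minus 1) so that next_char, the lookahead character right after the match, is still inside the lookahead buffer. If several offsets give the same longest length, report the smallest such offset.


Try each offset into the search buffer:
  offset=1 (pos 3, char 'b'): match length 0
  offset=2 (pos 2, char 'c'): match length 4
  offset=3 (pos 1, char 'b'): match length 0
  offset=4 (pos 0, char 'c'): match length 4
Longest match has length 4, found at offsets 2, 4; take the smallest, offset 2.
next_char = character at position 4 + 4 = 8 -> 'b'

Best match: offset=2, length=4 (matching 'cbcb' starting at position 2)
LZ77 triple: (2, 4, 'b')


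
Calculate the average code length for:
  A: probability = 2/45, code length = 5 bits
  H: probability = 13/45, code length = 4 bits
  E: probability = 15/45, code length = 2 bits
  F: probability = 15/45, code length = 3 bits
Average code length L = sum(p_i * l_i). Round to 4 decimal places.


Weighted contributions p_i * l_i:
  A: (2/45) * 5 = 10/45
  H: (13/45) * 4 = 52/45
  E: (15/45) * 2 = 30/45
  F: (15/45) * 3 = 45/45
Sum = (10 + 52 + 30 + 45)/45 = 137/45

L = 137/45 = 3.0444 bits/symbol


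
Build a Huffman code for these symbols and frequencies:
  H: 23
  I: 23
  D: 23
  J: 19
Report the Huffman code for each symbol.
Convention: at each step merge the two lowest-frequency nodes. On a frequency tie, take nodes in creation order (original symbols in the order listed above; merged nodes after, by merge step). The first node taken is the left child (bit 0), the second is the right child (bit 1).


Huffman tree construction:
Step 1: Merge J(19) + H(23) = 42
Step 2: Merge I(23) + D(23) = 46
Step 3: Merge (J+H)(42) + (I+D)(46) = 88
Read each symbol's code off the tree from the root (left child = 0, right child = 1).

Codes:
  H: 01 (length 2)
  I: 10 (length 2)
  D: 11 (length 2)
  J: 00 (length 2)
Average code length: 176/88 = 2.0000 bits/symbol


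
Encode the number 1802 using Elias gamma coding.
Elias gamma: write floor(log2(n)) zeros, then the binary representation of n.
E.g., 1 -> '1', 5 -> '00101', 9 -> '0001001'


num_bits = floor(log2(1802)) + 1 = 11
leading_zeros = num_bits - 1 = 10
binary(1802) = 11100001010

Elias gamma(1802) = '0000000000' + '11100001010' = 000000000011100001010 (21 bits)


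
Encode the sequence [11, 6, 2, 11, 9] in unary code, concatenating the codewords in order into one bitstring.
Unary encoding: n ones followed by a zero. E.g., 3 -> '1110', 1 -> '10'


Encode each number as n ones followed by a terminating 0:
  11 -> 111111111110 (12 bits)
  6 -> 1111110 (7 bits)
  2 -> 110 (3 bits)
  11 -> 111111111110 (12 bits)
  9 -> 1111111110 (10 bits)
Total length = 12 + 7 + 3 + 12 + 10 = 44 bits.

Unary([11, 6, 2, 11, 9]) = 11111111111011111101101111111111101111111110 (44 bits)


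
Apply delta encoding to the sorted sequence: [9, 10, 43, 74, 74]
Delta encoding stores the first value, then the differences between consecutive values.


First value: 9
Deltas:
  10 - 9 = 1
  43 - 10 = 33
  74 - 43 = 31
  74 - 74 = 0


Delta encoded: [9, 1, 33, 31, 0]


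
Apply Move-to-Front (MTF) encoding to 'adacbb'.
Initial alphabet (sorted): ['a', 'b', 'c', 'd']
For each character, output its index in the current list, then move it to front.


MTF encoding:
'a': index 0 in ['a', 'b', 'c', 'd'] -> ['a', 'b', 'c', 'd']
'd': index 3 in ['a', 'b', 'c', 'd'] -> ['d', 'a', 'b', 'c']
'a': index 1 in ['d', 'a', 'b', 'c'] -> ['a', 'd', 'b', 'c']
'c': index 3 in ['a', 'd', 'b', 'c'] -> ['c', 'a', 'd', 'b']
'b': index 3 in ['c', 'a', 'd', 'b'] -> ['b', 'c', 'a', 'd']
'b': index 0 in ['b', 'c', 'a', 'd'] -> ['b', 'c', 'a', 'd']


Output: [0, 3, 1, 3, 3, 0]


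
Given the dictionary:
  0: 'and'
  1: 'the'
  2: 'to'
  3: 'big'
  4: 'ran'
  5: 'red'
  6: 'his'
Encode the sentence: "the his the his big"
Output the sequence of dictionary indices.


Look up each word in the dictionary:
  'the' -> 1
  'his' -> 6
  'the' -> 1
  'his' -> 6
  'big' -> 3

Encoded: [1, 6, 1, 6, 3]


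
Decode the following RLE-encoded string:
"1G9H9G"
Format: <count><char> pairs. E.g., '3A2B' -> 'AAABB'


Expanding each <count><char> pair:
  1G -> 'G'
  9H -> 'HHHHHHHHH'
  9G -> 'GGGGGGGGG'

Decoded = GHHHHHHHHHGGGGGGGGG


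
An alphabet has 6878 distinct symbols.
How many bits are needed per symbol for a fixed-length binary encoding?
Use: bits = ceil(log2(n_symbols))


log2(6878) = 12.7478
Bracket: 2^12 = 4096 < 6878 <= 2^13 = 8192
So ceil(log2(6878)) = 13

bits = ceil(log2(6878)) = ceil(12.7478) = 13 bits


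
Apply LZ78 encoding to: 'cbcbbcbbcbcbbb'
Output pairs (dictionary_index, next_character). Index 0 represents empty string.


LZ78 encoding steps:
Dictionary: {0: ''}
Step 1: w='' (idx 0), next='c' -> output (0, 'c'), add 'c' as idx 1
Step 2: w='' (idx 0), next='b' -> output (0, 'b'), add 'b' as idx 2
Step 3: w='c' (idx 1), next='b' -> output (1, 'b'), add 'cb' as idx 3
Step 4: w='b' (idx 2), next='c' -> output (2, 'c'), add 'bc' as idx 4
Step 5: w='b' (idx 2), next='b' -> output (2, 'b'), add 'bb' as idx 5
Step 6: w='cb' (idx 3), next='c' -> output (3, 'c'), add 'cbc' as idx 6
Step 7: w='bb' (idx 5), next='b' -> output (5, 'b'), add 'bbb' as idx 7


Encoded: [(0, 'c'), (0, 'b'), (1, 'b'), (2, 'c'), (2, 'b'), (3, 'c'), (5, 'b')]


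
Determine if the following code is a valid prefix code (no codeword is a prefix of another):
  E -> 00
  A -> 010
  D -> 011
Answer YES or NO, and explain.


Checking each pair (does one codeword prefix another?):
  E='00' vs A='010': no prefix
  E='00' vs D='011': no prefix
  A='010' vs E='00': no prefix
  A='010' vs D='011': no prefix
  D='011' vs E='00': no prefix
  D='011' vs A='010': no prefix
No violation found over all pairs.

YES -- this is a valid prefix code. No codeword is a prefix of any other codeword.


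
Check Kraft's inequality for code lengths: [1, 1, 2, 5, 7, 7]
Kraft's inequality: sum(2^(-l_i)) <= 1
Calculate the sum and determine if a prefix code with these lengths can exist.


Sum = 2^(-1) + 2^(-1) + 2^(-2) + 2^(-5) + 2^(-7) + 2^(-7)
    = 0.5 + 0.5 + 0.25 + 0.03125 + 0.0078125 + 0.0078125
    = 166/128 = 1.296875
Since 1.296875 > 1, Kraft's inequality is NOT satisfied.
A prefix code with these lengths CANNOT exist.

Kraft sum = 1.296875. Not satisfied.


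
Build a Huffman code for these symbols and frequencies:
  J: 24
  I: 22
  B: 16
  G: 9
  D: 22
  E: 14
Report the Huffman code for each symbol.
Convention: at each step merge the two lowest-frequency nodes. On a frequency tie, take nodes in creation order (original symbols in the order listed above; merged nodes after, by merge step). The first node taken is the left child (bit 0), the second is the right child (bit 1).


Huffman tree construction:
Step 1: Merge G(9) + E(14) = 23
Step 2: Merge B(16) + I(22) = 38
Step 3: Merge D(22) + (G+E)(23) = 45
Step 4: Merge J(24) + (B+I)(38) = 62
Step 5: Merge (D+(G+E))(45) + (J+(B+I))(62) = 107
Read each symbol's code off the tree from the root (left child = 0, right child = 1).

Codes:
  J: 10 (length 2)
  I: 111 (length 3)
  B: 110 (length 3)
  G: 010 (length 3)
  D: 00 (length 2)
  E: 011 (length 3)
Average code length: 275/107 = 2.5701 bits/symbol


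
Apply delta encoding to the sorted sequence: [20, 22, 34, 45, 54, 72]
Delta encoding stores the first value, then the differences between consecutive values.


First value: 20
Deltas:
  22 - 20 = 2
  34 - 22 = 12
  45 - 34 = 11
  54 - 45 = 9
  72 - 54 = 18


Delta encoded: [20, 2, 12, 11, 9, 18]


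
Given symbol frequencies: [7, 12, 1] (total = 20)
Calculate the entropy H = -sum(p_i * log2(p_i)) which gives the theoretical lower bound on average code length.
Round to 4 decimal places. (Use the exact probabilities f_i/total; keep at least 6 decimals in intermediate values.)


Per-symbol terms -p_i * log2(p_i) with p_i = f_i/20:
  p = 7/20 = 0.350000: log2(p) = -1.514573, -p*log2(p) = 0.530101
  p = 12/20 = 0.600000: log2(p) = -0.736966, -p*log2(p) = 0.442179
  p = 1/20 = 0.050000: log2(p) = -4.321928, -p*log2(p) = 0.216096
H = 0.530101 + 0.442179 + 0.216096 = 1.188376

H = 1.1884 bits/symbol


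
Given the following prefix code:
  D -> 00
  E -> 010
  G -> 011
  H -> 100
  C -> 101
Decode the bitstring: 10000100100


Decoding step by step:
Bits 100 -> H
Bits 00 -> D
Bits 100 -> H
Bits 100 -> H


Decoded message: HDHH


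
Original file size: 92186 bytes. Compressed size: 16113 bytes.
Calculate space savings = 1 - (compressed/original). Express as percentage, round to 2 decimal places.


ratio = compressed/original = 16113/92186 = 0.174788
savings = 1 - ratio = 1 - 0.174788 = 0.825212
as a percentage: 0.825212 * 100 = 82.52%

Space savings = 1 - 16113/92186 = 82.52%


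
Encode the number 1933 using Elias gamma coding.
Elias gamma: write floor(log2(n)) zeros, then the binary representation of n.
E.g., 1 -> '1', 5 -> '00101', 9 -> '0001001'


num_bits = floor(log2(1933)) + 1 = 11
leading_zeros = num_bits - 1 = 10
binary(1933) = 11110001101

Elias gamma(1933) = '0000000000' + '11110001101' = 000000000011110001101 (21 bits)


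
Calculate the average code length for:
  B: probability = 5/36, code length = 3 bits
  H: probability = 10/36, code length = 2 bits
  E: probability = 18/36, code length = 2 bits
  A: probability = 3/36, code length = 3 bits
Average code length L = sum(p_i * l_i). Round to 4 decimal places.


Weighted contributions p_i * l_i:
  B: (5/36) * 3 = 15/36
  H: (10/36) * 2 = 20/36
  E: (18/36) * 2 = 36/36
  A: (3/36) * 3 = 9/36
Sum = (15 + 20 + 36 + 9)/36 = 80/36

L = 80/36 = 2.2222 bits/symbol


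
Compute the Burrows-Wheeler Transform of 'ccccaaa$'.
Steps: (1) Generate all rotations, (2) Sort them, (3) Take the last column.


Rotations (sorted):
  0: $ccccaaa -> last char: a
  1: a$ccccaa -> last char: a
  2: aa$cccca -> last char: a
  3: aaa$cccc -> last char: c
  4: caaa$ccc -> last char: c
  5: ccaaa$cc -> last char: c
  6: cccaaa$c -> last char: c
  7: ccccaaa$ -> last char: $


BWT = aaacccc$


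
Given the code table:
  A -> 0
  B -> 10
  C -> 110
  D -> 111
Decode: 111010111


Decoding:
111 -> D
0 -> A
10 -> B
111 -> D


Result: DABD


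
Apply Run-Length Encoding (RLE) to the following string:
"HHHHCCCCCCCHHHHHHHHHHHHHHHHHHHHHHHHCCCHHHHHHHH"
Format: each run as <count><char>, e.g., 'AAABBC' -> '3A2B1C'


Scanning runs left to right:
  i=0: run of 'H' x 4 -> '4H'
  i=4: run of 'C' x 7 -> '7C'
  i=11: run of 'H' x 24 -> '24H'
  i=35: run of 'C' x 3 -> '3C'
  i=38: run of 'H' x 8 -> '8H'

RLE = 4H7C24H3C8H


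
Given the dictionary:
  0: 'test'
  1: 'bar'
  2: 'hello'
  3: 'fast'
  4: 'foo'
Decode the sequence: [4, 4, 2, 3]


Look up each index in the dictionary:
  4 -> 'foo'
  4 -> 'foo'
  2 -> 'hello'
  3 -> 'fast'

Decoded: "foo foo hello fast"


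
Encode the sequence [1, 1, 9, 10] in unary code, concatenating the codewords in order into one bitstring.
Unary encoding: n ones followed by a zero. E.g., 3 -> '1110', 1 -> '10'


Encode each number as n ones followed by a terminating 0:
  1 -> 10 (2 bits)
  1 -> 10 (2 bits)
  9 -> 1111111110 (10 bits)
  10 -> 11111111110 (11 bits)
Total length = 2 + 2 + 10 + 11 = 25 bits.

Unary([1, 1, 9, 10]) = 1010111111111011111111110 (25 bits)


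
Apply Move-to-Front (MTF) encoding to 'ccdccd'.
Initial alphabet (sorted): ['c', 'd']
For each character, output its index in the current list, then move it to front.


MTF encoding:
'c': index 0 in ['c', 'd'] -> ['c', 'd']
'c': index 0 in ['c', 'd'] -> ['c', 'd']
'd': index 1 in ['c', 'd'] -> ['d', 'c']
'c': index 1 in ['d', 'c'] -> ['c', 'd']
'c': index 0 in ['c', 'd'] -> ['c', 'd']
'd': index 1 in ['c', 'd'] -> ['d', 'c']


Output: [0, 0, 1, 1, 0, 1]


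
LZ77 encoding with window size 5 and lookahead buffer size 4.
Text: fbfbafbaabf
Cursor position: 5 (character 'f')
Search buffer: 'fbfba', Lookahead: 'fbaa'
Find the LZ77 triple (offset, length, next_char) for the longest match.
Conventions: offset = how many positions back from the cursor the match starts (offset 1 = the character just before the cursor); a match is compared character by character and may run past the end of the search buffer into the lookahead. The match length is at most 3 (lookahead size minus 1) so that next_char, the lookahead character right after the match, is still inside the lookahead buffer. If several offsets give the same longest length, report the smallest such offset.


Try each offset into the search buffer:
  offset=1 (pos 4, char 'a'): match length 0
  offset=2 (pos 3, char 'b'): match length 0
  offset=3 (pos 2, char 'f'): match length 3
  offset=4 (pos 1, char 'b'): match length 0
  offset=5 (pos 0, char 'f'): match length 2
Longest match has length 3 at offset 3.
next_char = character at position 5 + 3 = 8 -> 'a'

Best match: offset=3, length=3 (matching 'fba' starting at position 2)
LZ77 triple: (3, 3, 'a')


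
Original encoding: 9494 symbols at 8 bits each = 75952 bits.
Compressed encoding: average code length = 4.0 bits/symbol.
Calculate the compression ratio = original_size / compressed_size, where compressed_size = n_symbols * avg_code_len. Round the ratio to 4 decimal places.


original_size = n_symbols * orig_bits = 9494 * 8 = 75952 bits
compressed_size = n_symbols * avg_code_len = 9494 * 4.0 = 37976.0 bits
ratio = original_size / compressed_size = 75952 / 37976.0 = 2.0

Compression ratio = 2.0


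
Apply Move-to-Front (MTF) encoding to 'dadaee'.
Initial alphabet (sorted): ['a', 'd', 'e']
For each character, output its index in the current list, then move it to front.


MTF encoding:
'd': index 1 in ['a', 'd', 'e'] -> ['d', 'a', 'e']
'a': index 1 in ['d', 'a', 'e'] -> ['a', 'd', 'e']
'd': index 1 in ['a', 'd', 'e'] -> ['d', 'a', 'e']
'a': index 1 in ['d', 'a', 'e'] -> ['a', 'd', 'e']
'e': index 2 in ['a', 'd', 'e'] -> ['e', 'a', 'd']
'e': index 0 in ['e', 'a', 'd'] -> ['e', 'a', 'd']


Output: [1, 1, 1, 1, 2, 0]


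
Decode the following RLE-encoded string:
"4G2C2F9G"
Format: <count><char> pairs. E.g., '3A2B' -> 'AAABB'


Expanding each <count><char> pair:
  4G -> 'GGGG'
  2C -> 'CC'
  2F -> 'FF'
  9G -> 'GGGGGGGGG'

Decoded = GGGGCCFFGGGGGGGGG
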